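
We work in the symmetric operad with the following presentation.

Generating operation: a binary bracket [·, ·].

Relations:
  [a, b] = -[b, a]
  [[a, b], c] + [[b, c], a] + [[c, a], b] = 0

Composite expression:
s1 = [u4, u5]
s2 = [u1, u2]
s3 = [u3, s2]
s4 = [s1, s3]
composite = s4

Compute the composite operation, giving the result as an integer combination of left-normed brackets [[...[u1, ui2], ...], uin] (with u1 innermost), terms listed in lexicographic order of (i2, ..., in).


Skip Jacobi rewriting: expand, keep u1-initial words, read off terms.
Composite bracket: [[u4, u5], [u3, [u1, u2]]]
Full expansion: 16 signed words from ab - ba (2^4 = 16).
Collect the words opening with u1:
  the word u1u2u3u4u5 carries sign +1 and contributes +[[[[u1, u2], u3], u4], u5]
  the word u1u2u3u5u4 carries sign -1 and contributes -[[[[u1, u2], u3], u5], u4]

[[[[u1, u2], u3], u4], u5] - [[[[u1, u2], u3], u5], u4]


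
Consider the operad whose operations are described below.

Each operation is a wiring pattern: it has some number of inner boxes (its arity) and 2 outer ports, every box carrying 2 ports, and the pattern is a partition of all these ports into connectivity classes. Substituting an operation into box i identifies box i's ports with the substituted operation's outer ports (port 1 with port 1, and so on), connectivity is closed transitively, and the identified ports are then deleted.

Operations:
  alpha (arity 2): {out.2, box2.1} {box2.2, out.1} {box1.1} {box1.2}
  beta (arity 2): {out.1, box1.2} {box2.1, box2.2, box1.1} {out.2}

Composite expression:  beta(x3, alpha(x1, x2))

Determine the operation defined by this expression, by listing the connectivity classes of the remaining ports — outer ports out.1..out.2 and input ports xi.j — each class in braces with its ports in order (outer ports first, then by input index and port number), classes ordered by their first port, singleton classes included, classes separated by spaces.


{out.1, x3.2} {out.2} {x1.1} {x1.2} {x2.1, x2.2, x3.1}


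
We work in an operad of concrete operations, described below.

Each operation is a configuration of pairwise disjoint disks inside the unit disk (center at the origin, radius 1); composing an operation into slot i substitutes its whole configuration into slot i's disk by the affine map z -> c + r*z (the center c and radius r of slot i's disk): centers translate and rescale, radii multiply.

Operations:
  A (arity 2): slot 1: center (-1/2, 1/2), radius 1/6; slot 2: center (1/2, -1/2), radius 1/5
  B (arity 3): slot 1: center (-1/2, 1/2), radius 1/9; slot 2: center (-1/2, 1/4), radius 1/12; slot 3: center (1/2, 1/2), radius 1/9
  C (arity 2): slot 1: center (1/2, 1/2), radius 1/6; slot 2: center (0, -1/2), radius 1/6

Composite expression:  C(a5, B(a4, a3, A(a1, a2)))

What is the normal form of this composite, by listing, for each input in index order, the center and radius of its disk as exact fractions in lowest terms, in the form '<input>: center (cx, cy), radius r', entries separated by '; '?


a1: center (2/27, -11/27), radius 1/324; a2: center (5/54, -23/54), radius 1/270; a3: center (-1/12, -11/24), radius 1/72; a4: center (-1/12, -5/12), radius 1/54; a5: center (1/2, 1/2), radius 1/6

Follow each a-input down from C: c' goes to c + r*c', radius to r*r'.
a5 passes through 1 substitution, ending at center (1/2, 1/2), radius 1/6
a4 passes through 2 substitutions, ending at center (-1/12, -5/12), radius 1/54
a3 passes through 2 substitutions, ending at center (-1/12, -11/24), radius 1/72
a1 passes through 3 substitutions, ending at center (2/27, -11/27), radius 1/324
a2 passes through 3 substitutions, ending at center (5/54, -23/54), radius 1/270


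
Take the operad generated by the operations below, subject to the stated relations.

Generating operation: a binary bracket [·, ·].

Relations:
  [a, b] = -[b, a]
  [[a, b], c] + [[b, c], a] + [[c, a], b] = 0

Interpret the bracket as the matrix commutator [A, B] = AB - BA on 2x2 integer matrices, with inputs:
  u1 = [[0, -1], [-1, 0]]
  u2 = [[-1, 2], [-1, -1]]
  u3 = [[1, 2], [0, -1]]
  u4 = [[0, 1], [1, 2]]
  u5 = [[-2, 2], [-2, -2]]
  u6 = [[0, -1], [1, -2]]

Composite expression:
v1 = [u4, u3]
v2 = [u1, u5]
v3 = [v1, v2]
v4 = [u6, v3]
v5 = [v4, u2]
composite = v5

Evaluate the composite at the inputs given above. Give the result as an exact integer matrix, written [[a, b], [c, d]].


[[-32, -256], [-128, 32]]

[u4, u3] = [[-2, -6], [2, 2]]
[u1, u5] = [[4, 0], [0, -4]]
[[u4, u3], [u1, u5]] = [[0, 48], [16, 0]]
[u6, [[u4, u3], [u1, u5]]] = [[-64, 96], [-32, 64]]
[[u6, [[u4, u3], [u1, u5]]], u2] = [[-32, -256], [-128, 32]]


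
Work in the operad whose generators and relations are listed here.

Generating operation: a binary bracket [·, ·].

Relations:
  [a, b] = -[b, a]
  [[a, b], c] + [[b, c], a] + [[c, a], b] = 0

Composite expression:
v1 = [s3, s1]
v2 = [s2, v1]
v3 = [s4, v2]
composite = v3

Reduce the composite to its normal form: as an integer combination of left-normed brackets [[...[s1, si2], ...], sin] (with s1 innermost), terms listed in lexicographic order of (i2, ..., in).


-[[[s1, s3], s2], s4]

In the tensor algebra, words opening s1 carry the s1-anchored form.
Composite bracket: [s4, [s2, [s3, s1]]]
The bracket unfolds into 8 signed words via [a, b] = ab - ba (2^3 = 8).
Collect the words opening with s1:
  the word s1s3s2s4 carries sign -1 and contributes -[[[s1, s3], s2], s4]


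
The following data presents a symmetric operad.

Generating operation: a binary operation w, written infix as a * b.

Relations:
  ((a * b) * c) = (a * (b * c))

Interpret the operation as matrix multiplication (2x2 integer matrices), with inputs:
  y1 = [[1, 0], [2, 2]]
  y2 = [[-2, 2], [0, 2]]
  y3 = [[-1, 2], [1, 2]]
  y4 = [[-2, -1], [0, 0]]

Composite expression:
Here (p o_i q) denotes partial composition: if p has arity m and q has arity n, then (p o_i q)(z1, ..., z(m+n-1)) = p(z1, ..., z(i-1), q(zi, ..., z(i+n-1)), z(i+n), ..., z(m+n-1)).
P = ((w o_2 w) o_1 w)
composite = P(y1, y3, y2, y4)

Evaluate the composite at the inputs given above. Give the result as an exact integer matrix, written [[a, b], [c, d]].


[[-4, -2], [0, 0]]

(y1 * y3) = [[-1, 2], [0, 8]]
(y2 * y4) = [[4, 2], [0, 0]]
((y1 * y3) * (y2 * y4)) = [[-4, -2], [0, 0]]


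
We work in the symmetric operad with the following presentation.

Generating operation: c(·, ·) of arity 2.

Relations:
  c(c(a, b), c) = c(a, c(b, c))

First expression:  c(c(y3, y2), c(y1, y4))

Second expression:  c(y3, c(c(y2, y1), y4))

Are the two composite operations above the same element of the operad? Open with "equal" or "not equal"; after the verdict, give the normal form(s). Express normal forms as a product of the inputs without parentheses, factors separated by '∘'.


equal; both compose to y3 ∘ y2 ∘ y1 ∘ y4


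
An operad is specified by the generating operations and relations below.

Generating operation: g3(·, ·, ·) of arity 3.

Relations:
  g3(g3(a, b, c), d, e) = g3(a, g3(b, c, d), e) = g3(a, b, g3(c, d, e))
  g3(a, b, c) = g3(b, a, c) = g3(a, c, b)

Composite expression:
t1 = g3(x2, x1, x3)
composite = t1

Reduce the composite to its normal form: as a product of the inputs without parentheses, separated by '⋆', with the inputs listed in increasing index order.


x1 ⋆ x2 ⋆ x3


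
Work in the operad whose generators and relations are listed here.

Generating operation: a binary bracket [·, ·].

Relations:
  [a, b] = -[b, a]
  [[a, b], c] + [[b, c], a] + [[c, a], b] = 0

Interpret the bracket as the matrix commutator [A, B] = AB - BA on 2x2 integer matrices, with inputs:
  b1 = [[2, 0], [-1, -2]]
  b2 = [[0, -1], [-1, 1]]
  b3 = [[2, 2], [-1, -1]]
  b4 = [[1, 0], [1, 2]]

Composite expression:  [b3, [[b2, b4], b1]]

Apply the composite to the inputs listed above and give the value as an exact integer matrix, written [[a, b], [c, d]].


[[16, 8], [-20, -16]]


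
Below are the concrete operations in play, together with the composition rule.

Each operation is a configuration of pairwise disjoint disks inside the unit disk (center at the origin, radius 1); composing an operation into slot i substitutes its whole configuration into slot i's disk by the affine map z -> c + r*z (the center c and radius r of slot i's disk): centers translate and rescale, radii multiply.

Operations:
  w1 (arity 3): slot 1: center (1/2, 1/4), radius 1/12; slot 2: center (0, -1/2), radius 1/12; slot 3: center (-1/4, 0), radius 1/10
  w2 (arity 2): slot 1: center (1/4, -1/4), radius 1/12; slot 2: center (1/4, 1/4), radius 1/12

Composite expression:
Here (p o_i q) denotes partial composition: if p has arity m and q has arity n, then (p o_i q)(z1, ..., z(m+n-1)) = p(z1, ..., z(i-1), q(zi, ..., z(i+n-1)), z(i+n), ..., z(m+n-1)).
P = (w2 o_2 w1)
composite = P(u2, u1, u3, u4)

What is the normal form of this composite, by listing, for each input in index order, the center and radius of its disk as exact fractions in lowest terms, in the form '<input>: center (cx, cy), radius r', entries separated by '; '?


u1: center (7/24, 13/48), radius 1/144; u2: center (1/4, -1/4), radius 1/12; u3: center (1/4, 5/24), radius 1/144; u4: center (11/48, 1/4), radius 1/120

Follow each u-input down from w2: c' goes to c + r*c', radius to r*r'.
input u2: composing its 1 substitution step yields center (1/4, -1/4), radius 1/12
input u1: composing its 2 substitution steps yields center (7/24, 13/48), radius 1/144
input u3: composing its 2 substitution steps yields center (1/4, 5/24), radius 1/144
input u4: composing its 2 substitution steps yields center (11/48, 1/4), radius 1/120


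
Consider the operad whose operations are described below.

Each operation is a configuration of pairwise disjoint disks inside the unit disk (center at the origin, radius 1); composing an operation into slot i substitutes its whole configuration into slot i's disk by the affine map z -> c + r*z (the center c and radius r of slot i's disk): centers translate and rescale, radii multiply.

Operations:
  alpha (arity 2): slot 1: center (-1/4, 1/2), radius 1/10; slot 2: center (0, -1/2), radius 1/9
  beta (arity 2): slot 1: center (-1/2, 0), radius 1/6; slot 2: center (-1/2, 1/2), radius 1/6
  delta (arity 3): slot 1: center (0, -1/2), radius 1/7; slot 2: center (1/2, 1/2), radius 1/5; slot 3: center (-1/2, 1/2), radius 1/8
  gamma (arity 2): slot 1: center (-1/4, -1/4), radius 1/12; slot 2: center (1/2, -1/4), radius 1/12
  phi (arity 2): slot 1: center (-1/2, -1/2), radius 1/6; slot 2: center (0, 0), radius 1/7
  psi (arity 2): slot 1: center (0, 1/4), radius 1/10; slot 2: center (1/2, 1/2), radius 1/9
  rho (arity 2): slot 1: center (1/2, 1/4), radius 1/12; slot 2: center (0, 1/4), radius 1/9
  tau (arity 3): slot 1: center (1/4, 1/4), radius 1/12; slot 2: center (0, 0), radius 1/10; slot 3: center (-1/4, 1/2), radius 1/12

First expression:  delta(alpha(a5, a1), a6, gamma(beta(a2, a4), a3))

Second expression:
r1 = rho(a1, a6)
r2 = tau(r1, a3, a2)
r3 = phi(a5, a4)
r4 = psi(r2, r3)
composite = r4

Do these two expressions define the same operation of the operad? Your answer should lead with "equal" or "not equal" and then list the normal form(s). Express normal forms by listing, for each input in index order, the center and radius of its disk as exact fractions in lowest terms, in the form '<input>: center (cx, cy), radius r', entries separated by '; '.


not equal: they reduce to a1: center (0, -4/7), radius 1/63; a2: center (-103/192, 15/32), radius 1/576; a3: center (-7/16, 15/32), radius 1/96; a4: center (-103/192, 91/192), radius 1/576; a5: center (-1/28, -3/7), radius 1/70; a6: center (1/2, 1/2), radius 1/5 and a1: center (7/240, 133/480), radius 1/1440; a2: center (-1/40, 3/10), radius 1/120; a3: center (0, 1/4), radius 1/100; a4: center (1/2, 1/2), radius 1/63; a5: center (4/9, 4/9), radius 1/54; a6: center (1/40, 133/480), radius 1/1080

Reducing the first expression gives a1: center (0, -4/7), radius 1/63; a2: center (-103/192, 15/32), radius 1/576; a3: center (-7/16, 15/32), radius 1/96; a4: center (-103/192, 91/192), radius 1/576; a5: center (-1/28, -3/7), radius 1/70; a6: center (1/2, 1/2), radius 1/5
Reducing the second expression gives a1: center (7/240, 133/480), radius 1/1440; a2: center (-1/40, 3/10), radius 1/120; a3: center (0, 1/4), radius 1/100; a4: center (1/2, 1/2), radius 1/63; a5: center (4/9, 4/9), radius 1/54; a6: center (1/40, 133/480), radius 1/1080
No match — not equal.


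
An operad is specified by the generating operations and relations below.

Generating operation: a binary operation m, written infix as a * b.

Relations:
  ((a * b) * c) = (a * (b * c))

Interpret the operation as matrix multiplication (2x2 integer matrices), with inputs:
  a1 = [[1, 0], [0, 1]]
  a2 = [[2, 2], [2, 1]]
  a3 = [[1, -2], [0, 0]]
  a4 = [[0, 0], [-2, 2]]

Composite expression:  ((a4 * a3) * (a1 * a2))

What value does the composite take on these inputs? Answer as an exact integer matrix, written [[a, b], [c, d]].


(a4 * a3) = [[0, 0], [-2, 4]]
(a1 * a2) = [[2, 2], [2, 1]]
((a4 * a3) * (a1 * a2)) = [[0, 0], [4, 0]]

[[0, 0], [4, 0]]


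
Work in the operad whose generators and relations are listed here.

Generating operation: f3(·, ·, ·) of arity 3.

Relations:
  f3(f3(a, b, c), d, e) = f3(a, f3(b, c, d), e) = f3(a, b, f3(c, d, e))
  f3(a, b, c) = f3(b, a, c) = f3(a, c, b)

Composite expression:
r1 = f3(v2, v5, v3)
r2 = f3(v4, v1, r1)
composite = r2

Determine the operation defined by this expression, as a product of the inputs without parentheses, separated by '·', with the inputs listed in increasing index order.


v1 · v2 · v3 · v4 · v5


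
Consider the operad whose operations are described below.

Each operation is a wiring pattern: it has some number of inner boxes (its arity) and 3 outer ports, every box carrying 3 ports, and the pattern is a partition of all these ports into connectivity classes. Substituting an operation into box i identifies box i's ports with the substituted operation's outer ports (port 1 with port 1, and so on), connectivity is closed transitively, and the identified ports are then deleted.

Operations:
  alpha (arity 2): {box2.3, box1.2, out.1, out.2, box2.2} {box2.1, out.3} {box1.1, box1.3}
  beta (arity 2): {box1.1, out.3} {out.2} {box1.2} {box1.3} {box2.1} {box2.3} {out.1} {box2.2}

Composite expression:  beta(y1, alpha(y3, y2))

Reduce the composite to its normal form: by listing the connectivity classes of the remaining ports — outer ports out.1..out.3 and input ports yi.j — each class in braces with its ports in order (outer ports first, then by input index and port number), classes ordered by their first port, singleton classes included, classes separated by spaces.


{out.1} {out.2} {out.3, y1.1} {y1.2} {y1.3} {y2.1} {y2.2, y2.3, y3.2} {y3.1, y3.3}

Reachability decides: close wires over beta-identified ports.
stage alpha: inputs (y3, y2), connectivity {out.1, out.2, y2.2, y2.3, y3.2} {out.3, y2.1} {y3.1, y3.3}, out.j its boundary
stage beta: inputs (y1, y3, y2), connectivity {out.1} {out.2} {out.3, y1.1} {y1.2} {y1.3} {y2.1} {y2.2, y2.3, y3.2} {y3.1, y3.3}, out.j its boundary


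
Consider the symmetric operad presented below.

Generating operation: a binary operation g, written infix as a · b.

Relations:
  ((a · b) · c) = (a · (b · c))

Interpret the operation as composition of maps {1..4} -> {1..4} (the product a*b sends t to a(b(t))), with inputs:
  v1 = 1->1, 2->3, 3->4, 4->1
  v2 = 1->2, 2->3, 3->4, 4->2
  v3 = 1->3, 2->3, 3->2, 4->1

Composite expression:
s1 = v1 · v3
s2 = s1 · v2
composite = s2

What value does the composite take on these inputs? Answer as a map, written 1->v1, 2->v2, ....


1->4, 2->3, 3->1, 4->4

(v1 · v3) = 1->4, 2->4, 3->3, 4->1
((v1 · v3) · v2) = 1->4, 2->3, 3->1, 4->4


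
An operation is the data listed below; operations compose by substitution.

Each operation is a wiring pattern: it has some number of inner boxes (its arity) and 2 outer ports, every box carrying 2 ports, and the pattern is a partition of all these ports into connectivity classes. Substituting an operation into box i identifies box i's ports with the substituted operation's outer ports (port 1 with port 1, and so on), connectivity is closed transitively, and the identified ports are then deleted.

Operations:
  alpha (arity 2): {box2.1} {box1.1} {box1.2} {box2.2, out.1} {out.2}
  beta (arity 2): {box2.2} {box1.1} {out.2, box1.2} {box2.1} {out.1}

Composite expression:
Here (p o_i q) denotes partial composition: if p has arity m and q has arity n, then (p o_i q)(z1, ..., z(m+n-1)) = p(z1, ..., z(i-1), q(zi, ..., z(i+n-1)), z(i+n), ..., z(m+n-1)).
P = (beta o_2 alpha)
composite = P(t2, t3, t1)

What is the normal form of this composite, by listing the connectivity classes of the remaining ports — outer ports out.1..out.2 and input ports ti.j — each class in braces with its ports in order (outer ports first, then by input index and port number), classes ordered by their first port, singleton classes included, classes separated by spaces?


{out.1} {out.2, t2.2} {t1.1} {t1.2} {t2.1} {t3.1} {t3.2}

Substituting into beta glues patterns; closure does the rest.
stage alpha: inputs (t3, t1), connectivity {out.1, t1.2} {out.2} {t1.1} {t3.1} {t3.2}, out.j its boundary
stage beta: inputs (t2, t3, t1), connectivity {out.1} {out.2, t2.2} {t1.1} {t1.2} {t2.1} {t3.1} {t3.2}, out.j its boundary


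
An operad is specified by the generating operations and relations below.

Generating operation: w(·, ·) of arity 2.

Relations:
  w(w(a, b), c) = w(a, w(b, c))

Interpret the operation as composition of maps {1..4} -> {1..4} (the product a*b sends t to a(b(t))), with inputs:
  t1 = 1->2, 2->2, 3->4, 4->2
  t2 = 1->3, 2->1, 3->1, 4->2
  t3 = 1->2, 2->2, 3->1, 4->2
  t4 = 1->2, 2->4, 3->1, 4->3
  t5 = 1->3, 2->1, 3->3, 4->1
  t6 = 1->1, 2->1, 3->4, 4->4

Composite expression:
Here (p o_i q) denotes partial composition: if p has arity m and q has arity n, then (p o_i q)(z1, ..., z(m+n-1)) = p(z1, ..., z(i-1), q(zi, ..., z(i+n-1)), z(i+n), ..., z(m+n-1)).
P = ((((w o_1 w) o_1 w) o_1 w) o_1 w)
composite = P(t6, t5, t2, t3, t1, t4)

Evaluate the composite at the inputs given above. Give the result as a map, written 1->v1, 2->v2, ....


1->4, 2->4, 3->4, 4->4


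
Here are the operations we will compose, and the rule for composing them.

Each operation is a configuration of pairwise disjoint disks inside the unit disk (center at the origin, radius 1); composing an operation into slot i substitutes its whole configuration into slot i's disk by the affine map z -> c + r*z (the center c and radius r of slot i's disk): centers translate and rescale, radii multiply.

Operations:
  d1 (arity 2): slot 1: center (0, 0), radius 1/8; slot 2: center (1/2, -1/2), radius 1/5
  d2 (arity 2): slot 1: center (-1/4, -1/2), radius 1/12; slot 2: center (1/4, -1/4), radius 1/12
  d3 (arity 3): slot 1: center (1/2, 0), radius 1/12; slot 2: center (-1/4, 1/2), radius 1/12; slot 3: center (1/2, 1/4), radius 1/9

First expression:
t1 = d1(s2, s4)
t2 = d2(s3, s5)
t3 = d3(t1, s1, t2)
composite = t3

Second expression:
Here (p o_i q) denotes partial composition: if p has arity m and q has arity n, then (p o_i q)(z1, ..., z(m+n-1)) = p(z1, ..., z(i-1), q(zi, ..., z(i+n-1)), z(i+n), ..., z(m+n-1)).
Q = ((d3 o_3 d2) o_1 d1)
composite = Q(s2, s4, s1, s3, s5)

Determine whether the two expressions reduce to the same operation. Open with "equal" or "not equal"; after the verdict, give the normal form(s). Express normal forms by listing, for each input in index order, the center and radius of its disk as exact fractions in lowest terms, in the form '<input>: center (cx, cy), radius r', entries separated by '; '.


equal; both compose to s1: center (-1/4, 1/2), radius 1/12; s2: center (1/2, 0), radius 1/96; s3: center (17/36, 7/36), radius 1/108; s4: center (13/24, -1/24), radius 1/60; s5: center (19/36, 2/9), radius 1/108

Normal form of the first expression: s1: center (-1/4, 1/2), radius 1/12; s2: center (1/2, 0), radius 1/96; s3: center (17/36, 7/36), radius 1/108; s4: center (13/24, -1/24), radius 1/60; s5: center (19/36, 2/9), radius 1/108
Normal form of the second expression: s1: center (-1/4, 1/2), radius 1/12; s2: center (1/2, 0), radius 1/96; s3: center (17/36, 7/36), radius 1/108; s4: center (13/24, -1/24), radius 1/60; s5: center (19/36, 2/9), radius 1/108
The forms coincide; equal.


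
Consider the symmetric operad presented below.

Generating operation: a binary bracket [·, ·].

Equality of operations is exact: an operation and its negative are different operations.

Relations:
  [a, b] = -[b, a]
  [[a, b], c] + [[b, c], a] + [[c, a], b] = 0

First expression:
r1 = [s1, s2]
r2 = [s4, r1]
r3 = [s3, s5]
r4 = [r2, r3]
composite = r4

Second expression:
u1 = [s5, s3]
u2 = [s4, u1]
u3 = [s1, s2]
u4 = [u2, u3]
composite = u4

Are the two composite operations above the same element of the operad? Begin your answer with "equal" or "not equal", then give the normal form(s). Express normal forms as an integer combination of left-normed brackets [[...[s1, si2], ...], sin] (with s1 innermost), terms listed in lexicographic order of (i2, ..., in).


not equal: they reduce to -[[[[s1, s2], s4], s3], s5] + [[[[s1, s2], s4], s5], s3] and -[[[[s1, s2], s3], s5], s4] + [[[[s1, s2], s4], s3], s5] - [[[[s1, s2], s4], s5], s3] + [[[[s1, s2], s5], s3], s4]


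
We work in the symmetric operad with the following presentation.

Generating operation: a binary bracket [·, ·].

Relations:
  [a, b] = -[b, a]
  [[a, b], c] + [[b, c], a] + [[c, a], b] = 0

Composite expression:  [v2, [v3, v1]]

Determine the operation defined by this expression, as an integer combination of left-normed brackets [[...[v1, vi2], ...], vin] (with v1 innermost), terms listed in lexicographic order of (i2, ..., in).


A multilinear Lie element is pinned by v1-initial words (v1 innermost).
Composite bracket: [v2, [v3, v1]]
The bracket unfolds into 4 signed words via [a, b] = ab - ba (2^2 = 4).
Only words starting with v1 matter:
  v1v3v2 appears with sign +1, giving the term +[[v1, v3], v2]

[[v1, v3], v2]


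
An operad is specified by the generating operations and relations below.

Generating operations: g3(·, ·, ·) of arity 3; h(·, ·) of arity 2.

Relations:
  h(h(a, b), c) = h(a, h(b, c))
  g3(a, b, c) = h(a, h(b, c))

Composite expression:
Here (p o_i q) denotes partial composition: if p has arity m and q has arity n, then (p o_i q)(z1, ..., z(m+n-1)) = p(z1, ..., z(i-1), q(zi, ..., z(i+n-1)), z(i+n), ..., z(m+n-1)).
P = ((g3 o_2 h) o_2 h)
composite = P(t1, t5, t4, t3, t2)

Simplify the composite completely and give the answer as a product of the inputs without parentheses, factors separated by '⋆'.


Associativity of g3 dissolves the nesting; only the t-input order survives.
h(t5, t4) spells out as t5 ⋆ t4
h(h(t5, t4), t3) spells out as t5 ⋆ t4 ⋆ t3
g3(t1, h(h(t5, t4), t3), t2) spells out as t1 ⋆ t5 ⋆ t4 ⋆ t3 ⋆ t2

t1 ⋆ t5 ⋆ t4 ⋆ t3 ⋆ t2


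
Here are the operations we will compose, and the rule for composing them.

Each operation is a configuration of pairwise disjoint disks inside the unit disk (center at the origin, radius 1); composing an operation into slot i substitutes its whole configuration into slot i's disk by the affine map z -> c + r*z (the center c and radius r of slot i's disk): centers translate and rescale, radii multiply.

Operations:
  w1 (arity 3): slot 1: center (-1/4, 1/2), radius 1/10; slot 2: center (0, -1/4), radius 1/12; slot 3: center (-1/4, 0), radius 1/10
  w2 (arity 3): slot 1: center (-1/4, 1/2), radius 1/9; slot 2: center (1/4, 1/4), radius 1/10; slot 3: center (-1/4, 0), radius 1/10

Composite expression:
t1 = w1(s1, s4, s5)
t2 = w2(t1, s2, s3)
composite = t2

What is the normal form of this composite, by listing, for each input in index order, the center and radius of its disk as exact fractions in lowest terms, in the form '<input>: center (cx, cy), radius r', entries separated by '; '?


s1: center (-5/18, 5/9), radius 1/90; s2: center (1/4, 1/4), radius 1/10; s3: center (-1/4, 0), radius 1/10; s4: center (-1/4, 17/36), radius 1/108; s5: center (-5/18, 1/2), radius 1/90


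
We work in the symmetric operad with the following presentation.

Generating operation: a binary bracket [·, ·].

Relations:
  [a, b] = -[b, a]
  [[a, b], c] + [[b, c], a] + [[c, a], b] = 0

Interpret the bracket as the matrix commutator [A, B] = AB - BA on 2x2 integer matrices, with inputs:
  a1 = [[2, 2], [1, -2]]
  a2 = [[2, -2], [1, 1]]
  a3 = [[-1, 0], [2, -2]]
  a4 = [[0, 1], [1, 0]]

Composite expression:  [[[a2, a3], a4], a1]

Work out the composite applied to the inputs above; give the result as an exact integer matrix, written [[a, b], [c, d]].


[[-24, 44], [26, 24]]


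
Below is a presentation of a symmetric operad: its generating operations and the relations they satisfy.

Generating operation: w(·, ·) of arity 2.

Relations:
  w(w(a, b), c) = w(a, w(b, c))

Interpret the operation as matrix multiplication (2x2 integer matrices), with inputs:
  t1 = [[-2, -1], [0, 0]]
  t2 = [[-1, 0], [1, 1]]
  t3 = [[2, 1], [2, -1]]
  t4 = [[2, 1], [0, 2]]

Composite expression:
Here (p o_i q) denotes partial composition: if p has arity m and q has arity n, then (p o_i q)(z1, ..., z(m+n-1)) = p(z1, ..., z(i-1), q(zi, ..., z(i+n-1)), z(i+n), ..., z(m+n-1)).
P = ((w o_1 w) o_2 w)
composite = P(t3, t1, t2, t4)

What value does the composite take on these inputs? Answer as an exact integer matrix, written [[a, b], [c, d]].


[[4, -2], [4, -2]]

w(t1, t2) = [[1, -1], [0, 0]]
w(t3, w(t1, t2)) = [[2, -2], [2, -2]]
w(w(t3, w(t1, t2)), t4) = [[4, -2], [4, -2]]


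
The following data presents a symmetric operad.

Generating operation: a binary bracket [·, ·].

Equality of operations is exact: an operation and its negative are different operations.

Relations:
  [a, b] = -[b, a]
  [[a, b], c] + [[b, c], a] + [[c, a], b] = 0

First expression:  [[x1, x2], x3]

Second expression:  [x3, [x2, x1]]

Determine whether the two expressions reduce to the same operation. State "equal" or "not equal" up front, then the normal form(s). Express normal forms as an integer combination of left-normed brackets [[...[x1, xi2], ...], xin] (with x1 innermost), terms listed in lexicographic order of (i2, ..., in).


equal — both sides give [[x1, x2], x3]

The first composite normalizes to [[x1, x2], x3]
The second composite normalizes to [[x1, x2], x3]
Same normal form: equal.


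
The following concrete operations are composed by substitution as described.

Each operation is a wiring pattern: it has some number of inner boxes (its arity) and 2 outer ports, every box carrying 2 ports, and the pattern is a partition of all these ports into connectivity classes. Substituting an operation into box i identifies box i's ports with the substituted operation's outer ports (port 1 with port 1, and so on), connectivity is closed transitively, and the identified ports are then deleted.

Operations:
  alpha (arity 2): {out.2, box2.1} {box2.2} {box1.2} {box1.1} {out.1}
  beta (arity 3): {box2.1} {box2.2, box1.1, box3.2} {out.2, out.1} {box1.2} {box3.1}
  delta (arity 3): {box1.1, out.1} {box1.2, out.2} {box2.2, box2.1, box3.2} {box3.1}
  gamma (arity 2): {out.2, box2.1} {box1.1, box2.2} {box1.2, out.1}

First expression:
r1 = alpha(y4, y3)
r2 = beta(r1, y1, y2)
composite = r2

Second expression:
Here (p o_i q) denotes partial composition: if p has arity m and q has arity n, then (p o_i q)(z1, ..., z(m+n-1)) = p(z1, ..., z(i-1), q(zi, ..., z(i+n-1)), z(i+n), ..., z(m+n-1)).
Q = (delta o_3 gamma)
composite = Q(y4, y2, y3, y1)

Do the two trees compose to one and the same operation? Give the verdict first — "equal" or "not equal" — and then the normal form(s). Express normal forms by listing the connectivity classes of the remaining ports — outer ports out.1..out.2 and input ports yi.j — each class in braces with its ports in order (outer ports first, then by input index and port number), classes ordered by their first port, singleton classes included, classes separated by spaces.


not equal: they reduce to {out.1, out.2} {y1.1} {y1.2, y2.2} {y2.1} {y3.1} {y3.2} {y4.1} {y4.2} and {out.1, y4.1} {out.2, y4.2} {y1.1, y2.1, y2.2} {y1.2, y3.1} {y3.2}

Reducing the first expression gives {out.1, out.2} {y1.1} {y1.2, y2.2} {y2.1} {y3.1} {y3.2} {y4.1} {y4.2}
Reducing the second expression gives {out.1, y4.1} {out.2, y4.2} {y1.1, y2.1, y2.2} {y1.2, y3.1} {y3.2}
Distinct normal forms: not equal.


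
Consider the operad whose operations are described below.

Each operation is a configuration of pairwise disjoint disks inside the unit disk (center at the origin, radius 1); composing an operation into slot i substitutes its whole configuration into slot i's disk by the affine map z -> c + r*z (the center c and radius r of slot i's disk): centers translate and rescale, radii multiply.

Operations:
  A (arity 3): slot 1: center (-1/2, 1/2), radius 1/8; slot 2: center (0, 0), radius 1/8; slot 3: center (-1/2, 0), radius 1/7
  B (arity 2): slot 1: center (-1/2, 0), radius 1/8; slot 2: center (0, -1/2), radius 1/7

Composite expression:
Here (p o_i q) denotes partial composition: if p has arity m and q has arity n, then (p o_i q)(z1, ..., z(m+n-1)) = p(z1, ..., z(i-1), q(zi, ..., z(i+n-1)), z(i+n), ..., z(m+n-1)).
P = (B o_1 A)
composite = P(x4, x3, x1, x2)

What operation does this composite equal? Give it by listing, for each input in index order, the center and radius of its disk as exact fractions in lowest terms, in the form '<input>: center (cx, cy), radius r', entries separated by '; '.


x1: center (-9/16, 0), radius 1/56; x2: center (0, -1/2), radius 1/7; x3: center (-1/2, 0), radius 1/64; x4: center (-9/16, 1/16), radius 1/64

Follow each x-input down from B: c' goes to c + r*c', radius to r*r'.
for x4, the 2-step affine chain lands on center (-9/16, 1/16), radius 1/64
for x3, the 2-step affine chain lands on center (-1/2, 0), radius 1/64
for x1, the 2-step affine chain lands on center (-9/16, 0), radius 1/56
for x2, the 1-step affine chain lands on center (0, -1/2), radius 1/7


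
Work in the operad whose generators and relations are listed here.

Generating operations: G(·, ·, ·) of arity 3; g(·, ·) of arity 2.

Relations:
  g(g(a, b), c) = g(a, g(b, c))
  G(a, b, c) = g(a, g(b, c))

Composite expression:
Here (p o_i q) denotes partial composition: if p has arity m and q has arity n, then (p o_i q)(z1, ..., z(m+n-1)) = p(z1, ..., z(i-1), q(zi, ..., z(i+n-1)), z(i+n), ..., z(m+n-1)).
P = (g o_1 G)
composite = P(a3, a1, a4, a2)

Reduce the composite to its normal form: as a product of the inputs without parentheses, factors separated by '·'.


a3 · a1 · a4 · a2

Associativity of g dissolves the nesting; only the a-input order survives.
G(a3, a1, a4) collapses to a3 · a1 · a4
g(G(a3, a1, a4), a2) collapses to a3 · a1 · a4 · a2


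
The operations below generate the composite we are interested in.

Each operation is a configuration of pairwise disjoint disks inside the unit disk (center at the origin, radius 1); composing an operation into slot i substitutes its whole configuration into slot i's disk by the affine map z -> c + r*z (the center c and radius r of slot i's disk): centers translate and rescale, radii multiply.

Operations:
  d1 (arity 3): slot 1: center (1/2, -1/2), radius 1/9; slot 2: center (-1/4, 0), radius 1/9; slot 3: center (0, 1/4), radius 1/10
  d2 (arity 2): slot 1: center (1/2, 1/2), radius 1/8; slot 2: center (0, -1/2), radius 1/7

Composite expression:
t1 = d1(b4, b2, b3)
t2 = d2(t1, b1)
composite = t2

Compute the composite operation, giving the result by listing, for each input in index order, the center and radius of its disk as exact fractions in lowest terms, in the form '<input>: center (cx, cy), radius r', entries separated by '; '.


b1: center (0, -1/2), radius 1/7; b2: center (15/32, 1/2), radius 1/72; b3: center (1/2, 17/32), radius 1/80; b4: center (9/16, 7/16), radius 1/72

Follow each b-input down from d2: c' goes to c + r*c', radius to r*r'.
for b4, the 2-step affine chain lands on center (9/16, 7/16), radius 1/72
for b2, the 2-step affine chain lands on center (15/32, 1/2), radius 1/72
for b3, the 2-step affine chain lands on center (1/2, 17/32), radius 1/80
for b1, the 1-step affine chain lands on center (0, -1/2), radius 1/7


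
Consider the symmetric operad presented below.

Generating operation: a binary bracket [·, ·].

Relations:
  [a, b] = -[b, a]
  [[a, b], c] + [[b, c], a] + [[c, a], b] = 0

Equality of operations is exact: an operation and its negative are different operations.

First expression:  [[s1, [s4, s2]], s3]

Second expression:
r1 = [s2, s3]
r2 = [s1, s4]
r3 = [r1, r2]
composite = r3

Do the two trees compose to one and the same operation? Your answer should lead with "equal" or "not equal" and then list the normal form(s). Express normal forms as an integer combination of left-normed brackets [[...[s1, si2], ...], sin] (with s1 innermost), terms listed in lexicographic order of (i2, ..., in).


Reducing the first expression gives -[[[s1, s2], s4], s3] + [[[s1, s4], s2], s3]
Reducing the second expression gives -[[[s1, s4], s2], s3] + [[[s1, s4], s3], s2]
They disagree, so not equal.

not equal; first: -[[[s1, s2], s4], s3] + [[[s1, s4], s2], s3]; second: -[[[s1, s4], s2], s3] + [[[s1, s4], s3], s2]


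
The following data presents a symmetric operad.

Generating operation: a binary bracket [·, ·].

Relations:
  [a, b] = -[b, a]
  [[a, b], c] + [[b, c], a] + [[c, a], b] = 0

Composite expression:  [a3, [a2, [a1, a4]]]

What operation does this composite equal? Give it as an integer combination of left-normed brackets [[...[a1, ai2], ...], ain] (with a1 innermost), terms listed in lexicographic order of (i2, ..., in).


[[[a1, a4], a2], a3]

In the tensor algebra, words opening a1 carry the a1-anchored form.
Composite bracket: [a3, [a2, [a1, a4]]]
Under [a, b] = ab - ba we get 8 signed associative words (2^3 = 8).
Coefficients come from the a1-initial words:
  sign of a1a4a2a3 is +1, so it contributes +[[[a1, a4], a2], a3]


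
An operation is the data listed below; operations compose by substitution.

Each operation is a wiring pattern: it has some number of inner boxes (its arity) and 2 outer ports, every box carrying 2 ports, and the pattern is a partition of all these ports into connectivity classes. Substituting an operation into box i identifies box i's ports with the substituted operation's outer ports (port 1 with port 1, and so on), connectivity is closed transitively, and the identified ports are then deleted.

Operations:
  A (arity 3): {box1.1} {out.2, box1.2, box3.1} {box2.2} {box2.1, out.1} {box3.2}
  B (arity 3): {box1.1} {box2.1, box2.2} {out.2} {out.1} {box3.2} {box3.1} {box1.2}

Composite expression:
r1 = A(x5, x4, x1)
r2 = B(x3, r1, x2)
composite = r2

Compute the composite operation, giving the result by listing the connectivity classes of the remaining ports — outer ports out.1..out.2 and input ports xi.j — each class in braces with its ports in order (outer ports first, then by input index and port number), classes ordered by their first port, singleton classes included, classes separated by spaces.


{out.1} {out.2} {x1.1, x4.1, x5.2} {x1.2} {x2.1} {x2.2} {x3.1} {x3.2} {x4.2} {x5.1}

Reachability decides: close wires over B-identified ports.
composing A on (x5, x4, x1), with out.j its own outer ports: {out.1, x4.1} {out.2, x1.1, x5.2} {x1.2} {x4.2} {x5.1}
composing B on (x3, x5, x4, x1, x2), with out.j its own outer ports: {out.1} {out.2} {x1.1, x4.1, x5.2} {x1.2} {x2.1} {x2.2} {x3.1} {x3.2} {x4.2} {x5.1}


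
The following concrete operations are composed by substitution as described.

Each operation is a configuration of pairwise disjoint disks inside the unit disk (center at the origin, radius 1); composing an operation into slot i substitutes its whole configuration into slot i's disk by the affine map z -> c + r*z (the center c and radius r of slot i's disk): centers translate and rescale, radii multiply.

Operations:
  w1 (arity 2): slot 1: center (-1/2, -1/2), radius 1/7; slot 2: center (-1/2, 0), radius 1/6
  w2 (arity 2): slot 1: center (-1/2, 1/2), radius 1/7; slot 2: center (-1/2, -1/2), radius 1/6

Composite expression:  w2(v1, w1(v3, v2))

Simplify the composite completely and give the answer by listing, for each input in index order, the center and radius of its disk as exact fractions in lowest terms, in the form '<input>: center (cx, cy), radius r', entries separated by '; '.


v1: center (-1/2, 1/2), radius 1/7; v2: center (-7/12, -1/2), radius 1/36; v3: center (-7/12, -7/12), radius 1/42

Affine substitution under w2: radii multiply and v-centers shift.
v1 passes through 1 substitution, ending at center (-1/2, 1/2), radius 1/7
v3 passes through 2 substitutions, ending at center (-7/12, -7/12), radius 1/42
v2 passes through 2 substitutions, ending at center (-7/12, -1/2), radius 1/36


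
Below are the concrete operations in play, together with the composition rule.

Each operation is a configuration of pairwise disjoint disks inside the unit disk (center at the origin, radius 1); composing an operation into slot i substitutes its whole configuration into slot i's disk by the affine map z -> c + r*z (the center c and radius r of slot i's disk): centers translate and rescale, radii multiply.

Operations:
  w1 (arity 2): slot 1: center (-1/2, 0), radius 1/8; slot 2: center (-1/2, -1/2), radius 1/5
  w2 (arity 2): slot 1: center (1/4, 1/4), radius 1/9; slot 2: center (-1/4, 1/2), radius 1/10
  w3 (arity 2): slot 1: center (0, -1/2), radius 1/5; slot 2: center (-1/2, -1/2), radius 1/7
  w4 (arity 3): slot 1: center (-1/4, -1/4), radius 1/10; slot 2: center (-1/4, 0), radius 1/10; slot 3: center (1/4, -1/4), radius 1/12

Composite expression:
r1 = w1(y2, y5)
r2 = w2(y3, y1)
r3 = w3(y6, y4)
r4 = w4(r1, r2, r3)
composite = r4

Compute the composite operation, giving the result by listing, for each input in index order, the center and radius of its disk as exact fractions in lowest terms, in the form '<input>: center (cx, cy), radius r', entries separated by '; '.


Nesting under w4 composes maps z -> c + r*z down each y-path.
input y2: applying the 2 nested substitutions gives center (-3/10, -1/4), radius 1/80
input y5: applying the 2 nested substitutions gives center (-3/10, -3/10), radius 1/50
input y3: applying the 2 nested substitutions gives center (-9/40, 1/40), radius 1/90
input y1: applying the 2 nested substitutions gives center (-11/40, 1/20), radius 1/100
input y6: applying the 2 nested substitutions gives center (1/4, -7/24), radius 1/60
input y4: applying the 2 nested substitutions gives center (5/24, -7/24), radius 1/84

y1: center (-11/40, 1/20), radius 1/100; y2: center (-3/10, -1/4), radius 1/80; y3: center (-9/40, 1/40), radius 1/90; y4: center (5/24, -7/24), radius 1/84; y5: center (-3/10, -3/10), radius 1/50; y6: center (1/4, -7/24), radius 1/60


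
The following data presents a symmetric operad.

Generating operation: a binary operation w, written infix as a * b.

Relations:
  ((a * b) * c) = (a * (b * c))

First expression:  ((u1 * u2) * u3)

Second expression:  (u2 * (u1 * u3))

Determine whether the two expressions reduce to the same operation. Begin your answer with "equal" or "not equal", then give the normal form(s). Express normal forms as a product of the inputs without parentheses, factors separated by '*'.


In normal form, the first expression is u1 * u2 * u3
In normal form, the second expression is u2 * u1 * u3
The normal forms differ: not equal.

not equal; the first gives u1 * u2 * u3 and the second u2 * u1 * u3


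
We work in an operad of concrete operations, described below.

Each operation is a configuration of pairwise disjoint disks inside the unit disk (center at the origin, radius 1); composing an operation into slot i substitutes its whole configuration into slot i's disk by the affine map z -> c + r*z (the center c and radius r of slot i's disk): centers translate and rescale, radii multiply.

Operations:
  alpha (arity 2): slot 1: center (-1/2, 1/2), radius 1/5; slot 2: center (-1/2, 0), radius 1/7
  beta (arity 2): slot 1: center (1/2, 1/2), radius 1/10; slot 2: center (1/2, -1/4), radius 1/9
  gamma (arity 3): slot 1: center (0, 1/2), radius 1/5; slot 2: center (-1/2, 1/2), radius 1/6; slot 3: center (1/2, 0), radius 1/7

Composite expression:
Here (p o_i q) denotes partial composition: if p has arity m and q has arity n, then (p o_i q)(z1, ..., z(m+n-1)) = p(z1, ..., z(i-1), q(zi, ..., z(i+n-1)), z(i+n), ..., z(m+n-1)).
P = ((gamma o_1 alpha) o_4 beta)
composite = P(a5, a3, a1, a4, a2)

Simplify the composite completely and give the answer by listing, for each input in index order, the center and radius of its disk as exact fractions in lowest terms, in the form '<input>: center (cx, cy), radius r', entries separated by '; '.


a1: center (-1/2, 1/2), radius 1/6; a2: center (4/7, -1/28), radius 1/63; a3: center (-1/10, 1/2), radius 1/35; a4: center (4/7, 1/14), radius 1/70; a5: center (-1/10, 3/5), radius 1/25
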